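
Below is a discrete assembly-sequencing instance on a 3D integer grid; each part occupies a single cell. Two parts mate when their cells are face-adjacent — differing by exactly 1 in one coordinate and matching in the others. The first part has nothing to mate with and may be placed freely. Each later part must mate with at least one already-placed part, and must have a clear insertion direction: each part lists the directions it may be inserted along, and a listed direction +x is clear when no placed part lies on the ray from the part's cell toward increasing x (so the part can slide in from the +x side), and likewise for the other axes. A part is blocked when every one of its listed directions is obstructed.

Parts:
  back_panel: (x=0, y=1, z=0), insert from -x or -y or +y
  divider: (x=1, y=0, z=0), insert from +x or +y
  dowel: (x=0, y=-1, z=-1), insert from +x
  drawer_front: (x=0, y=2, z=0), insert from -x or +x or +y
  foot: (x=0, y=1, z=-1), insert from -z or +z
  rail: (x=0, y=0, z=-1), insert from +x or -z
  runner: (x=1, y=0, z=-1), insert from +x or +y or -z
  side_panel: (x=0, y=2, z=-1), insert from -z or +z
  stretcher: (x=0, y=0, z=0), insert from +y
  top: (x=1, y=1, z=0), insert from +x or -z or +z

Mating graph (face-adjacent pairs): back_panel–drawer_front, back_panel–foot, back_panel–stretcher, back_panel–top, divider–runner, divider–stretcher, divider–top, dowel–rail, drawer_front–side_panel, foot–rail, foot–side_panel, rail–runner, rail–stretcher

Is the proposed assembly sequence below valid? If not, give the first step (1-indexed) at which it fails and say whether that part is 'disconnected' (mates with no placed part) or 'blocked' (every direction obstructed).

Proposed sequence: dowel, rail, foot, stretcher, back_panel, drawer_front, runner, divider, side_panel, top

Valid

1. dowel@(0, -1, -1) [+x clear] — {dowel}
2. rail@(0, 0, -1) [+x clear] — {dowel, rail}
3. foot@(0, 1, -1) [-z clear] — {dowel, foot, rail}
4. stretcher@(0, 0, 0) [+y clear] — {dowel, foot, rail, stretcher}
5. back_panel@(0, 1, 0) [-x clear] — {back_panel, dowel, foot, rail, stretcher}
6. drawer_front@(0, 2, 0) [-x clear] — {back_panel, dowel, drawer_front, foot, rail, stretcher}
7. runner@(1, 0, -1) [+x clear] — {back_panel, dowel, drawer_front, foot, rail, runner, stretcher}
8. divider@(1, 0, 0) [+x clear] — {back_panel, divider, dowel, drawer_front, foot, rail, runner, stretcher}
9. side_panel@(0, 2, -1) [-z clear] — {back_panel, divider, dowel, drawer_front, foot, rail, runner, side_panel, stretcher}
10. top@(1, 1, 0) [+x clear] — {back_panel, divider, dowel, drawer_front, foot, rail, runner, side_panel, stretcher, top}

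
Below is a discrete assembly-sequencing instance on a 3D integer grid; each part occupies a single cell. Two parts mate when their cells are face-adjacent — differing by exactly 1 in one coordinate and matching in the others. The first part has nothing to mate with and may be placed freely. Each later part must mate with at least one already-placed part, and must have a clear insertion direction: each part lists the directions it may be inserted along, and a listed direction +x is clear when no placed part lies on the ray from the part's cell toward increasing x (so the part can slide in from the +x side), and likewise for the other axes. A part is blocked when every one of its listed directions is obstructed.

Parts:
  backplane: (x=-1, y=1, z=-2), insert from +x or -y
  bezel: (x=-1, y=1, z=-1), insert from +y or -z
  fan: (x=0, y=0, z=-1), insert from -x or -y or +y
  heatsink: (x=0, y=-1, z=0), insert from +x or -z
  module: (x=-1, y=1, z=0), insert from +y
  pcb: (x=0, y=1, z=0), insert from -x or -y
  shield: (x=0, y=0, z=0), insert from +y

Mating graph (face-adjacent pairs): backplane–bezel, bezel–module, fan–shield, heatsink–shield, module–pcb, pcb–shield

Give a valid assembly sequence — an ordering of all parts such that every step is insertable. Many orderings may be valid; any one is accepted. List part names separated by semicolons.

fan; shield; pcb; heatsink; module; bezel; backplane

1. fan@(0, 0, -1) [-x clear] — {fan}
2. shield@(0, 0, 0) [+y clear] — {fan, shield}
3. pcb@(0, 1, 0) [-x clear] — {fan, pcb, shield}
4. heatsink@(0, -1, 0) [+x clear] — {fan, heatsink, pcb, shield}
5. module@(-1, 1, 0) [+y clear] — {fan, heatsink, module, pcb, shield}
6. bezel@(-1, 1, -1) [+y clear] — {bezel, fan, heatsink, module, pcb, shield}
7. backplane@(-1, 1, -2) [+x clear] — {backplane, bezel, fan, heatsink, module, pcb, shield}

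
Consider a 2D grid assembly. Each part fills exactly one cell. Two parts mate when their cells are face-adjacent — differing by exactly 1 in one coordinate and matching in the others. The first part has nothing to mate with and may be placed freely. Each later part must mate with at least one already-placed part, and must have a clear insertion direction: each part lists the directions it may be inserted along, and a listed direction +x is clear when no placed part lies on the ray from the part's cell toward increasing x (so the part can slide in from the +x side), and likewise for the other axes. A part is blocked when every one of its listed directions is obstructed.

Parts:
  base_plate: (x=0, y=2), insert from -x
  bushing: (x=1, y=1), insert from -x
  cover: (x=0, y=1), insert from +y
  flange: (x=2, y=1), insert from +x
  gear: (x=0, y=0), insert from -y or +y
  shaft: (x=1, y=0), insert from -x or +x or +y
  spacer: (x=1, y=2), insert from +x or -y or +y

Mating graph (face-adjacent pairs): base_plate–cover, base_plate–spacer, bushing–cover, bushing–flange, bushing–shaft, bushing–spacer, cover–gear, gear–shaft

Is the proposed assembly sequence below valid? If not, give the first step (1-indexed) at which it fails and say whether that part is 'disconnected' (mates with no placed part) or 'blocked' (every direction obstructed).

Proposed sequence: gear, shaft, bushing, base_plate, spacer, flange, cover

Invalid at step 4 (disconnected)

1. gear@(0, 0) [-y clear] — {gear}
2. shaft@(1, 0) [+x clear] — {gear, shaft}
3. bushing@(1, 1) [-x clear] — {bushing, gear, shaft}
4. base_plate@(0, 2) — no placed neighbour ⇒ disconnected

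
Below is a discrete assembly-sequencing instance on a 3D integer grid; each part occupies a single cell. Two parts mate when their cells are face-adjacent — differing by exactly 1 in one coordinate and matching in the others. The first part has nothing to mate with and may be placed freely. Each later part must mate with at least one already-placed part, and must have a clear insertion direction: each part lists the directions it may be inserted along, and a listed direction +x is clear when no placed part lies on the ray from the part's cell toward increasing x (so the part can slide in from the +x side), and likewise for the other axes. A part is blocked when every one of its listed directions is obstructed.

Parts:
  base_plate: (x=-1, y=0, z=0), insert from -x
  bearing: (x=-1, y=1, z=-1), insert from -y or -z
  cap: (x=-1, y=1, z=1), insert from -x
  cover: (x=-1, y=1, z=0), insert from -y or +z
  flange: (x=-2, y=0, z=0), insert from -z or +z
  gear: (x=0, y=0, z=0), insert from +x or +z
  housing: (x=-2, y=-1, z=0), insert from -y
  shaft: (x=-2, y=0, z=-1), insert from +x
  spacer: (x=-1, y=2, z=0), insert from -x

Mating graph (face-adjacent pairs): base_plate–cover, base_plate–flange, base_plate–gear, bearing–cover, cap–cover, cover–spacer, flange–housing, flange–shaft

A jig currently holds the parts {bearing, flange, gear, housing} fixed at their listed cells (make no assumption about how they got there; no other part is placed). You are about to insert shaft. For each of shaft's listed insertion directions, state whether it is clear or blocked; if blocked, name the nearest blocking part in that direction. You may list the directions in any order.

+x: clear

+x: ray from shaft(-2, 0, -1) has no placed part ⇒ clear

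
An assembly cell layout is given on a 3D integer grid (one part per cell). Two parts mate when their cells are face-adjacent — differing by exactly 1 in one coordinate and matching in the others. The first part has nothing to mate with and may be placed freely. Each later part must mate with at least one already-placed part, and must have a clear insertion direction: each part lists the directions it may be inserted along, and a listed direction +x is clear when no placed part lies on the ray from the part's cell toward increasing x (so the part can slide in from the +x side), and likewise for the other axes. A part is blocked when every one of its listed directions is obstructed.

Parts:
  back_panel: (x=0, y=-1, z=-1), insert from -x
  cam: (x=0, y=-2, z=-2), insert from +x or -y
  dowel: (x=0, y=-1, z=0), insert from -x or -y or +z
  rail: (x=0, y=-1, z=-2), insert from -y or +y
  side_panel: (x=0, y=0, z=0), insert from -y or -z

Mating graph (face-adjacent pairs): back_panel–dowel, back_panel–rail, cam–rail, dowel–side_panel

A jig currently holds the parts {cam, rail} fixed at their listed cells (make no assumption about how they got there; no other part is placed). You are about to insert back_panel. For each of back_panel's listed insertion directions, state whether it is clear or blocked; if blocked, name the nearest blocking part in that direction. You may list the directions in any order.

-x: clear

-x: ray from back_panel(0, -1, -1) has no placed part ⇒ clear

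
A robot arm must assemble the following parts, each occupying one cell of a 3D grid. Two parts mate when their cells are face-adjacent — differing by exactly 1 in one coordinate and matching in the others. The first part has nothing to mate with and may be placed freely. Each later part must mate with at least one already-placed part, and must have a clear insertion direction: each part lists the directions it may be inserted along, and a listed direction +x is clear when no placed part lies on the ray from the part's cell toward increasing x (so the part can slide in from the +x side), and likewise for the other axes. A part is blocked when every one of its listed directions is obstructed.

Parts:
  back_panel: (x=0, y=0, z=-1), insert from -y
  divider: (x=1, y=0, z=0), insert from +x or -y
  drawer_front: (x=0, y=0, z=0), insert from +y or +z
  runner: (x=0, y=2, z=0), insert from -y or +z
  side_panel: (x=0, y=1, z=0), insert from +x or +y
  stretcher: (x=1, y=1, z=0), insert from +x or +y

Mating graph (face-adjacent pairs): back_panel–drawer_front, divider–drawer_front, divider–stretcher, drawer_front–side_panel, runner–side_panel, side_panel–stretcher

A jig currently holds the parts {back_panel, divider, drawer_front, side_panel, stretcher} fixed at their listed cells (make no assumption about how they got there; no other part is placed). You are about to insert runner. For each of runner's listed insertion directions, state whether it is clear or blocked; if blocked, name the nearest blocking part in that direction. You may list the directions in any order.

-y: nearest on ray is side_panel@(0, 1, 0) ⇒ blocked
+z: ray from runner(0, 2, 0) has no placed part ⇒ clear

+z: clear; -y: blocked by side_panel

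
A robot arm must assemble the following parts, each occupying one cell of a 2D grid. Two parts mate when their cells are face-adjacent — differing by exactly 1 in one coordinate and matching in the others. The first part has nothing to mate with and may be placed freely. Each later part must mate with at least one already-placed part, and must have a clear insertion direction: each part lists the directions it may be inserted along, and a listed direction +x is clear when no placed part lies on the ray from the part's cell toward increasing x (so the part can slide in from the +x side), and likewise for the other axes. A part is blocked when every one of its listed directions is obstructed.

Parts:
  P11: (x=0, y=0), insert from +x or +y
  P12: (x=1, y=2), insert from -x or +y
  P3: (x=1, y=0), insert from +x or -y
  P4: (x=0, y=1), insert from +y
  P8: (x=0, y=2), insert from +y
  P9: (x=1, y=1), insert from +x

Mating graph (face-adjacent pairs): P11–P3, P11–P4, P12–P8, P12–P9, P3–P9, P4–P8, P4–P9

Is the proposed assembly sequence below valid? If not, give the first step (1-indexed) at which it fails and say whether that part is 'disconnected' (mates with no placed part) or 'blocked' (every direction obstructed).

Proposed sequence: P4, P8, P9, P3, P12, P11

1. P4@(0, 1) [+y clear] — {P4}
2. P8@(0, 2) [+y clear] — {P4, P8}
3. P9@(1, 1) [+x clear] — {P4, P8, P9}
4. P3@(1, 0) [+x clear] — {P3, P4, P8, P9}
5. P12@(1, 2) [+y clear] — {P12, P3, P4, P8, P9}
6. P11@(0, 0) — +x/+y all obstructed ⇒ blocked

Invalid at step 6 (blocked)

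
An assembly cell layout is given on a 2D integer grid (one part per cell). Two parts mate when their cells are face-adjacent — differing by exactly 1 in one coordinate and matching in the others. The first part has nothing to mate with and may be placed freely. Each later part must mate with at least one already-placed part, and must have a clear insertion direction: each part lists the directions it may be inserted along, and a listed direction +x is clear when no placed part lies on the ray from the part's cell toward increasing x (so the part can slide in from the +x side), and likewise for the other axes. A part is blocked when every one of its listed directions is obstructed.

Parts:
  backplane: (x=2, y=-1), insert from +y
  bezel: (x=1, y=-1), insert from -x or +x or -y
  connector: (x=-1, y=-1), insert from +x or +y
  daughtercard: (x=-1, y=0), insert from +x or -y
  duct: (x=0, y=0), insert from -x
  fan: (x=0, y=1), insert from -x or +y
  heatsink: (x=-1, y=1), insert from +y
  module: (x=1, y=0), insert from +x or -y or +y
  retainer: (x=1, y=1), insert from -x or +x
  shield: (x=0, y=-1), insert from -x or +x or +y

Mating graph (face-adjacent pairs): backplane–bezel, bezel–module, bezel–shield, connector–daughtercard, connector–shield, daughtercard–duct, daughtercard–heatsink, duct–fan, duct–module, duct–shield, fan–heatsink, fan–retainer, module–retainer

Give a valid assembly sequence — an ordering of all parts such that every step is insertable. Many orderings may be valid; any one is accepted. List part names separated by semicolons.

duct; fan; module; heatsink; retainer; daughtercard; connector; shield; bezel; backplane

1. duct@(0, 0) [-x clear] — {duct}
2. fan@(0, 1) [-x clear] — {duct, fan}
3. module@(1, 0) [+x clear] — {duct, fan, module}
4. heatsink@(-1, 1) [+y clear] — {duct, fan, heatsink, module}
5. retainer@(1, 1) [+x clear] — {duct, fan, heatsink, module, retainer}
6. daughtercard@(-1, 0) [-y clear] — {daughtercard, duct, fan, heatsink, module, retainer}
7. connector@(-1, -1) [+x clear] — {connector, daughtercard, duct, fan, heatsink, module, retainer}
8. shield@(0, -1) [+x clear] — {connector, daughtercard, duct, fan, heatsink, module, retainer, shield}
9. bezel@(1, -1) [+x clear] — {bezel, connector, daughtercard, duct, fan, heatsink, module, retainer, shield}
10. backplane@(2, -1) [+y clear] — {backplane, bezel, connector, daughtercard, duct, fan, heatsink, module, retainer, shield}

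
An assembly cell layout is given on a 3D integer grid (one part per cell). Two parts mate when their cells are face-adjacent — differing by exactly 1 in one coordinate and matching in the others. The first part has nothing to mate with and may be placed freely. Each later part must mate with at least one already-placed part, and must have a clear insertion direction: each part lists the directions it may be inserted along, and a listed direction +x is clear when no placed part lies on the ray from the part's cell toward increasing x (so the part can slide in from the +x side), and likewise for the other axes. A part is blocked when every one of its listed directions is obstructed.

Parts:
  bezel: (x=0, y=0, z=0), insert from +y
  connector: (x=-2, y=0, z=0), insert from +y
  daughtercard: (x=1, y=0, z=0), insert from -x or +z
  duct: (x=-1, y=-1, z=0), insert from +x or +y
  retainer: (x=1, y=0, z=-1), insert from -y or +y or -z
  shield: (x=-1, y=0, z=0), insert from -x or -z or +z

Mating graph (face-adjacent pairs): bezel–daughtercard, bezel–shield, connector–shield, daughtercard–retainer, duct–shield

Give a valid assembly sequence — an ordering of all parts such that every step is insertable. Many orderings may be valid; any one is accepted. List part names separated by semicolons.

bezel; shield; duct; connector; daughtercard; retainer

1. bezel@(0, 0, 0) [+y clear] — {bezel}
2. shield@(-1, 0, 0) [-x clear] — {bezel, shield}
3. duct@(-1, -1, 0) [+x clear] — {bezel, duct, shield}
4. connector@(-2, 0, 0) [+y clear] — {bezel, connector, duct, shield}
5. daughtercard@(1, 0, 0) [+z clear] — {bezel, connector, daughtercard, duct, shield}
6. retainer@(1, 0, -1) [-y clear] — {bezel, connector, daughtercard, duct, retainer, shield}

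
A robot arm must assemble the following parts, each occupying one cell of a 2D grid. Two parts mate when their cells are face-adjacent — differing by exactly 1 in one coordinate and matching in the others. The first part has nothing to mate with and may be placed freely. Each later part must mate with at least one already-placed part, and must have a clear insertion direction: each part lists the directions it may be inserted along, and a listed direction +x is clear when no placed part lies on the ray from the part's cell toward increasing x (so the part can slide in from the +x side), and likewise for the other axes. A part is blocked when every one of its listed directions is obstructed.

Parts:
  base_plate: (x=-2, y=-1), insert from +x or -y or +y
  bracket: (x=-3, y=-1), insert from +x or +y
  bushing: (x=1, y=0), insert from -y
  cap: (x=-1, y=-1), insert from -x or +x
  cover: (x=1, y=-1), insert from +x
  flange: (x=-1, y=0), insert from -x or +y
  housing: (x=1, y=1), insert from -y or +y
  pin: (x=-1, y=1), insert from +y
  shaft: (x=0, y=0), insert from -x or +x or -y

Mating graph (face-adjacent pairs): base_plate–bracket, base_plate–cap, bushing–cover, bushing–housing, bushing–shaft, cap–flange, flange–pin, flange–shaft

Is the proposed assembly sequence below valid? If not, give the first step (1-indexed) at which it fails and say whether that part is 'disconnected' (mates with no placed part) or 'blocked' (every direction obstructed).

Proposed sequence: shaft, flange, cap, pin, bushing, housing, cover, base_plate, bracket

1. shaft@(0, 0) [-x clear] — {shaft}
2. flange@(-1, 0) [-x clear] — {flange, shaft}
3. cap@(-1, -1) [-x clear] — {cap, flange, shaft}
4. pin@(-1, 1) [+y clear] — {cap, flange, pin, shaft}
5. bushing@(1, 0) [-y clear] — {bushing, cap, flange, pin, shaft}
6. housing@(1, 1) [+y clear] — {bushing, cap, flange, housing, pin, shaft}
7. cover@(1, -1) [+x clear] — {bushing, cap, cover, flange, housing, pin, shaft}
8. base_plate@(-2, -1) [-y clear] — {base_plate, bushing, cap, cover, flange, housing, pin, shaft}
9. bracket@(-3, -1) [+y clear] — {base_plate, bracket, bushing, cap, cover, flange, housing, pin, shaft}

Valid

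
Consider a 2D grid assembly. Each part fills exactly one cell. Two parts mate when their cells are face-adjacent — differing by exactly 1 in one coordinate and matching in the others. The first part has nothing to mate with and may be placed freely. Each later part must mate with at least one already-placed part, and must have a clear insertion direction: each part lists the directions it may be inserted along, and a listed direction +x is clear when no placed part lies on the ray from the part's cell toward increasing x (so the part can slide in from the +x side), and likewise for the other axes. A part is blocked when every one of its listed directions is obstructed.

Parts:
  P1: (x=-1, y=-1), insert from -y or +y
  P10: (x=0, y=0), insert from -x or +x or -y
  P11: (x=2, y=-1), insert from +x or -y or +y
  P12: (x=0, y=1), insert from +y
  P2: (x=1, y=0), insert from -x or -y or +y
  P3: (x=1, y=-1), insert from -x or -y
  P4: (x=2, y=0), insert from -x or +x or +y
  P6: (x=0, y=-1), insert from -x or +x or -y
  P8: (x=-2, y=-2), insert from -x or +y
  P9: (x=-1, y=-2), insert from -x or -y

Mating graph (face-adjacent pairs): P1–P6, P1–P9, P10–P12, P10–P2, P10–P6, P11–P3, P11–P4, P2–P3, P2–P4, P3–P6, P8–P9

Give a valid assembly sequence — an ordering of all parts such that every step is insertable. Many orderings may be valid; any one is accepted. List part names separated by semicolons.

1. P8@(-2, -2) [-x clear] — {P8}
2. P9@(-1, -2) [-y clear] — {P8, P9}
3. P1@(-1, -1) [+y clear] — {P1, P8, P9}
4. P6@(0, -1) [+x clear] — {P1, P6, P8, P9}
5. P3@(1, -1) [-y clear] — {P1, P3, P6, P8, P9}
6. P2@(1, 0) [-x clear] — {P1, P2, P3, P6, P8, P9}
7. P4@(2, 0) [+x clear] — {P1, P2, P3, P4, P6, P8, P9}
8. P10@(0, 0) [-x clear] — {P1, P10, P2, P3, P4, P6, P8, P9}
9. P11@(2, -1) [+x clear] — {P1, P10, P11, P2, P3, P4, P6, P8, P9}
10. P12@(0, 1) [+y clear] — {P1, P10, P11, P12, P2, P3, P4, P6, P8, P9}

P8; P9; P1; P6; P3; P2; P4; P10; P11; P12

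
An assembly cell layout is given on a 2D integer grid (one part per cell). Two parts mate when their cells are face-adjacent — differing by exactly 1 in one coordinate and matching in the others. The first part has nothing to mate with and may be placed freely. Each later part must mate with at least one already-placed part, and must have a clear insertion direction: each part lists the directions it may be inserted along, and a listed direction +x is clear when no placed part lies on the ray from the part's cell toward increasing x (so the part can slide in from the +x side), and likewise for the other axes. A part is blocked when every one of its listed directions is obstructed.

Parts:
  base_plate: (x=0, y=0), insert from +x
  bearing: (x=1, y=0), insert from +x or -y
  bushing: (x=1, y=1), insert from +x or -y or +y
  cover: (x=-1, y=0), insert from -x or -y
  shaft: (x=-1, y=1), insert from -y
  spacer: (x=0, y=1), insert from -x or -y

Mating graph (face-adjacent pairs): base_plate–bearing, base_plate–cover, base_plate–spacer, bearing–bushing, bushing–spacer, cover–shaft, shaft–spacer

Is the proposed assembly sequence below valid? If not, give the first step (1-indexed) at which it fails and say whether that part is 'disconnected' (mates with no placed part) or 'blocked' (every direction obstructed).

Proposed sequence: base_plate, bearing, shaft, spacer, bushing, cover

Invalid at step 3 (disconnected)

1. base_plate@(0, 0) [+x clear] — {base_plate}
2. bearing@(1, 0) [+x clear] — {base_plate, bearing}
3. shaft@(-1, 1) — no placed neighbour ⇒ disconnected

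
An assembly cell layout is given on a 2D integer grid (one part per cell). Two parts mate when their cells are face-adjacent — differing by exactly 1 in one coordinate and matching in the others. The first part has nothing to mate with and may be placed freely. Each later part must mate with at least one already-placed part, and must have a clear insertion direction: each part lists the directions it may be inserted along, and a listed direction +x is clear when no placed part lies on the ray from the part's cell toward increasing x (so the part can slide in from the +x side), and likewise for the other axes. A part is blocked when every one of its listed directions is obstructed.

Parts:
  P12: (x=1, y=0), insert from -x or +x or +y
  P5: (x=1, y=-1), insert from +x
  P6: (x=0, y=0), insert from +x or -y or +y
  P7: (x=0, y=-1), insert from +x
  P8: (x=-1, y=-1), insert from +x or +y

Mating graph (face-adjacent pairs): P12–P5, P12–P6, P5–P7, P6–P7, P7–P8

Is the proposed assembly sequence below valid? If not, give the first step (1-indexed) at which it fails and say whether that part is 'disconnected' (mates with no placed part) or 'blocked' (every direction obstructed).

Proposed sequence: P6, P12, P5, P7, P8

Invalid at step 4 (blocked)

1. P6@(0, 0) [+x clear] — {P6}
2. P12@(1, 0) [+x clear] — {P12, P6}
3. P5@(1, -1) [+x clear] — {P12, P5, P6}
4. P7@(0, -1) — +x all obstructed ⇒ blocked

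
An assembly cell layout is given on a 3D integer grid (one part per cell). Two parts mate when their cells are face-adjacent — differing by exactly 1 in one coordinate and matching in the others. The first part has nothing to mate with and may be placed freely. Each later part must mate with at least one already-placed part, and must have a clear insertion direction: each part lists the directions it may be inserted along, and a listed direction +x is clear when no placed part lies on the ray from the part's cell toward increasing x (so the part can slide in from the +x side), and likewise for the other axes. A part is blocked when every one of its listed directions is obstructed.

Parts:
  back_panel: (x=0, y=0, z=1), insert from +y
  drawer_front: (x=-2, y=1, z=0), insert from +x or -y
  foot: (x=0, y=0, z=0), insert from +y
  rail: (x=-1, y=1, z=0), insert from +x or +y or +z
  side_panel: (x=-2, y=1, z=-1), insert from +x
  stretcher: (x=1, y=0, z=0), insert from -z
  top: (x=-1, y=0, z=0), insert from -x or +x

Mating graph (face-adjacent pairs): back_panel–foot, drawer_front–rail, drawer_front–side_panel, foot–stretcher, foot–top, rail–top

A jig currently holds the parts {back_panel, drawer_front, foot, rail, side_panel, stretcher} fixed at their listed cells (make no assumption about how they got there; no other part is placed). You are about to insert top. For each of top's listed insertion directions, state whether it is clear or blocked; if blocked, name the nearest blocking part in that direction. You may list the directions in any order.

+x: blocked by foot; -x: clear

-x: ray from top(-1, 0, 0) has no placed part ⇒ clear
+x: nearest on ray is foot@(0, 0, 0) ⇒ blocked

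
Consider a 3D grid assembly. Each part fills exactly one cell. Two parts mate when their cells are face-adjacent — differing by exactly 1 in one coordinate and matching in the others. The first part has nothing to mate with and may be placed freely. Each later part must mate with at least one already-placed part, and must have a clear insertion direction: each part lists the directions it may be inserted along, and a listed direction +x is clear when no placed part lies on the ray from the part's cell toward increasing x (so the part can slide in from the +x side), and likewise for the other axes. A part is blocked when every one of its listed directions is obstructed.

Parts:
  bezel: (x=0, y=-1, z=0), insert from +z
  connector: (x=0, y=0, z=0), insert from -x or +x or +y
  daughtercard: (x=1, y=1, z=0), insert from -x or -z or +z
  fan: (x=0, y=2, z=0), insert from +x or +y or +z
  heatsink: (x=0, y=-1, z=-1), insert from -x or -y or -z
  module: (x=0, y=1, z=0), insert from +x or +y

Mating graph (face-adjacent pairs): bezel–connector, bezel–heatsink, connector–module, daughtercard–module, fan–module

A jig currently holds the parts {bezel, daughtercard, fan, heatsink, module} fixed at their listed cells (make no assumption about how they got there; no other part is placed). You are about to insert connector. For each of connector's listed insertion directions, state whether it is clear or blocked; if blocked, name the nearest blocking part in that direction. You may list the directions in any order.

-x: ray from connector(0, 0, 0) has no placed part ⇒ clear
+x: ray from connector(0, 0, 0) has no placed part ⇒ clear
+y: nearest on ray is module@(0, 1, 0) ⇒ blocked

+x: clear; +y: blocked by module; -x: clear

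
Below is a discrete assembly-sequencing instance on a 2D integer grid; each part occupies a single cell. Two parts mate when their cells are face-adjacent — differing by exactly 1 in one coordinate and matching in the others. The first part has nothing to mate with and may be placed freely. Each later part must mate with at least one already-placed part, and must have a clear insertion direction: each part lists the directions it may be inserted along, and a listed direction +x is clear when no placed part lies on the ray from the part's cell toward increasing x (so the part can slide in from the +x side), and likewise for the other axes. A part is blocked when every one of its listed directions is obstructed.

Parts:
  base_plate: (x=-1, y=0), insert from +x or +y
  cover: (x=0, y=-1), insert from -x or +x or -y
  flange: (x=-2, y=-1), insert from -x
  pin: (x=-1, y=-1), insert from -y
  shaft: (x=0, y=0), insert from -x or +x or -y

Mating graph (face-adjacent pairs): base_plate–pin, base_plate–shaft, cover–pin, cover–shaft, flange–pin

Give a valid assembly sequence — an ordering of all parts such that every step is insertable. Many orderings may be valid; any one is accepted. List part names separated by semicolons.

cover; pin; base_plate; shaft; flange

1. cover@(0, -1) [-x clear] — {cover}
2. pin@(-1, -1) [-y clear] — {cover, pin}
3. base_plate@(-1, 0) [+x clear] — {base_plate, cover, pin}
4. shaft@(0, 0) [+x clear] — {base_plate, cover, pin, shaft}
5. flange@(-2, -1) [-x clear] — {base_plate, cover, flange, pin, shaft}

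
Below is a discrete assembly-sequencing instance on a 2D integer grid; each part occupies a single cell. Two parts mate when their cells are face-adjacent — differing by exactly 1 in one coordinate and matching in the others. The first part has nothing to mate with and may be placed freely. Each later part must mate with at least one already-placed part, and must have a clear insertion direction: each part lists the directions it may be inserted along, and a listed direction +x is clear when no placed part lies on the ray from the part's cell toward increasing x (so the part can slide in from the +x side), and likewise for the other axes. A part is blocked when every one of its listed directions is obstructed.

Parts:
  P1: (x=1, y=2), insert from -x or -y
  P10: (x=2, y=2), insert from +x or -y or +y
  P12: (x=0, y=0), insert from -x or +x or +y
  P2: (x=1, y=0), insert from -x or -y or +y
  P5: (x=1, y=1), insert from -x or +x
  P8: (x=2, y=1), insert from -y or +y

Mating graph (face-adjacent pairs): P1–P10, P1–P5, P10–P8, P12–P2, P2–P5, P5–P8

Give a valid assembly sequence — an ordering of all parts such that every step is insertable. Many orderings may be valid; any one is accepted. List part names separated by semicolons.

P12; P2; P5; P8; P10; P1

1. P12@(0, 0) [-x clear] — {P12}
2. P2@(1, 0) [-y clear] — {P12, P2}
3. P5@(1, 1) [-x clear] — {P12, P2, P5}
4. P8@(2, 1) [-y clear] — {P12, P2, P5, P8}
5. P10@(2, 2) [+x clear] — {P10, P12, P2, P5, P8}
6. P1@(1, 2) [-x clear] — {P1, P10, P12, P2, P5, P8}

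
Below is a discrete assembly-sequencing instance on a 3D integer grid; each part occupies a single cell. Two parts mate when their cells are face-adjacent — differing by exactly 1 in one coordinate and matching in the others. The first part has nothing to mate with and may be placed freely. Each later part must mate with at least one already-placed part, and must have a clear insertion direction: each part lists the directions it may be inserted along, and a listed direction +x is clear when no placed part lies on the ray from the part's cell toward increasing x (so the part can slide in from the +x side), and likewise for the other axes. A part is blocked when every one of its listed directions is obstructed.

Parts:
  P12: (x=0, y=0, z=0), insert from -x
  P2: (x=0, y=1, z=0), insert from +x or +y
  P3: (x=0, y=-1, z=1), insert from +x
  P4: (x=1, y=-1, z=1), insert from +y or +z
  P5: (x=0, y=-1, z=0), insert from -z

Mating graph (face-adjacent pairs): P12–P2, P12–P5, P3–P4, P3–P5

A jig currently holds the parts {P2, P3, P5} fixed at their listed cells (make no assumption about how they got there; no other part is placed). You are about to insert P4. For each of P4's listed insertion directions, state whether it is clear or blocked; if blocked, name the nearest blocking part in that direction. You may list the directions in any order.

+y: clear; +z: clear

+y: ray from P4(1, -1, 1) has no placed part ⇒ clear
+z: ray from P4(1, -1, 1) has no placed part ⇒ clear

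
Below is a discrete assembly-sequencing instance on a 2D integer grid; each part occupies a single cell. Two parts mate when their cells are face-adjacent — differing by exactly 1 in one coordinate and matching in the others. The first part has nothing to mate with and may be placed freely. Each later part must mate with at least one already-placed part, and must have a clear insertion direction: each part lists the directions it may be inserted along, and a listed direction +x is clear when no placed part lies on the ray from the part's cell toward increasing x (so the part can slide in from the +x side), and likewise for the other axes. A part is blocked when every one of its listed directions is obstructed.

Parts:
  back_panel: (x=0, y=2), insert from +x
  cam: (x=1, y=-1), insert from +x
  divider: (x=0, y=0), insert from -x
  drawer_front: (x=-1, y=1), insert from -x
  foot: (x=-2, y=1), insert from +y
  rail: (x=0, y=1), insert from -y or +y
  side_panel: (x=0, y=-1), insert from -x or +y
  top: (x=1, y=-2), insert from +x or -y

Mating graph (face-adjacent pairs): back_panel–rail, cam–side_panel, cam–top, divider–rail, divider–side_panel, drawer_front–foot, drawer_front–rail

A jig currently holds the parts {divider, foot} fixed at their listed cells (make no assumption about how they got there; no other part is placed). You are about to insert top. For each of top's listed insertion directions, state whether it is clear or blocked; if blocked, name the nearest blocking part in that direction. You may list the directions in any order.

+x: clear; -y: clear

+x: ray from top(1, -2) has no placed part ⇒ clear
-y: ray from top(1, -2) has no placed part ⇒ clear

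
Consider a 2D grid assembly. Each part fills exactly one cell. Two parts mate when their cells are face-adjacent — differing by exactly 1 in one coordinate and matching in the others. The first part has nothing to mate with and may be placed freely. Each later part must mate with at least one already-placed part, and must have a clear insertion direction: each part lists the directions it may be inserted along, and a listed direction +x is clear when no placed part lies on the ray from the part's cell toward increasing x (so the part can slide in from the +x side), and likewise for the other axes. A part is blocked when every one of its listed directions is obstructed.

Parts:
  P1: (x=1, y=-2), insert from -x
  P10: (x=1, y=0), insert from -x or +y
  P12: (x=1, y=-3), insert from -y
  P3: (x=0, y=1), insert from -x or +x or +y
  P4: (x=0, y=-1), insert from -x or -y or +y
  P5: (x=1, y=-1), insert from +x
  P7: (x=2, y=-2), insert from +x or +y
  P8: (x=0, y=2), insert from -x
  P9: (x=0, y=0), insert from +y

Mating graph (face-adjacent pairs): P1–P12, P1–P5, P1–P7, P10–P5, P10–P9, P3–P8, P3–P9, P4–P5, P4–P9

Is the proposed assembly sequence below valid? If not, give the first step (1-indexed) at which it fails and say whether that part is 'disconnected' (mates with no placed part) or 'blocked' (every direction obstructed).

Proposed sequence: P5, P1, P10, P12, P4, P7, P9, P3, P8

1. P5@(1, -1) [+x clear] — {P5}
2. P1@(1, -2) [-x clear] — {P1, P5}
3. P10@(1, 0) [-x clear] — {P1, P10, P5}
4. P12@(1, -3) [-y clear] — {P1, P10, P12, P5}
5. P4@(0, -1) [-x clear] — {P1, P10, P12, P4, P5}
6. P7@(2, -2) [+x clear] — {P1, P10, P12, P4, P5, P7}
7. P9@(0, 0) [+y clear] — {P1, P10, P12, P4, P5, P7, P9}
8. P3@(0, 1) [-x clear] — {P1, P10, P12, P3, P4, P5, P7, P9}
9. P8@(0, 2) [-x clear] — {P1, P10, P12, P3, P4, P5, P7, P8, P9}

Valid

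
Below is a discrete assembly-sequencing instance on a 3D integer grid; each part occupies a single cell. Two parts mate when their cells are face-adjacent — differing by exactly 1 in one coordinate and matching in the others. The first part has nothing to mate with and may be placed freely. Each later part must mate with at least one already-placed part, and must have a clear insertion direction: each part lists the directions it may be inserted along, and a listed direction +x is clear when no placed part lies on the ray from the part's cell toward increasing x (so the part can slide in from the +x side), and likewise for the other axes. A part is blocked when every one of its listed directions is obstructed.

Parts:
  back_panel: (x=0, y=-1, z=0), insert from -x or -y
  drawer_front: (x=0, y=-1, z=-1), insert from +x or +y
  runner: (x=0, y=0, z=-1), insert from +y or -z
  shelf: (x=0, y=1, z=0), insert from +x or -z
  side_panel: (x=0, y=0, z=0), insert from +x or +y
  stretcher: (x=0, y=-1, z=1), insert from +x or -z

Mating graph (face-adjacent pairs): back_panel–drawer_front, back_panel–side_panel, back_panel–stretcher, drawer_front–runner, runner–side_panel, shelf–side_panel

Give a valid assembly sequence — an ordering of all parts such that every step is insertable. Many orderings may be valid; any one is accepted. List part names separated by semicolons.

1. stretcher@(0, -1, 1) [+x clear] — {stretcher}
2. back_panel@(0, -1, 0) [-x clear] — {back_panel, stretcher}
3. side_panel@(0, 0, 0) [+x clear] — {back_panel, side_panel, stretcher}
4. shelf@(0, 1, 0) [+x clear] — {back_panel, shelf, side_panel, stretcher}
5. drawer_front@(0, -1, -1) [+x clear] — {back_panel, drawer_front, shelf, side_panel, stretcher}
6. runner@(0, 0, -1) [+y clear] — {back_panel, drawer_front, runner, shelf, side_panel, stretcher}

stretcher; back_panel; side_panel; shelf; drawer_front; runner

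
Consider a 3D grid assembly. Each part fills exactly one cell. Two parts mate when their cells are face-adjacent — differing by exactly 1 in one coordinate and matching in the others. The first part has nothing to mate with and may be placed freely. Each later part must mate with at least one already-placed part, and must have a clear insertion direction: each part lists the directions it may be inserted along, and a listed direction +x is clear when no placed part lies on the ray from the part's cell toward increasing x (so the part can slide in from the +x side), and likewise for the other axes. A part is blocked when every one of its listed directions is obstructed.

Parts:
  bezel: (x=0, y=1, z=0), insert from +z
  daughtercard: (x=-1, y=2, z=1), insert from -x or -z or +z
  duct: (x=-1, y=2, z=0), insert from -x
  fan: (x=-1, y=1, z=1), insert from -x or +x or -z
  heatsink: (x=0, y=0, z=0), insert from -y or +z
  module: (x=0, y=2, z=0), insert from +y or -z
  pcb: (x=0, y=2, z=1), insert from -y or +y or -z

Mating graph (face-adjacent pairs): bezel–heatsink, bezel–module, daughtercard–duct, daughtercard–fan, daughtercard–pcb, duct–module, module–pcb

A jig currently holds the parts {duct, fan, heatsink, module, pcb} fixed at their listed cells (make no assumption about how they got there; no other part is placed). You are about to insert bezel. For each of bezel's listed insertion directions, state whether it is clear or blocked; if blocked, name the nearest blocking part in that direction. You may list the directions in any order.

+z: ray from bezel(0, 1, 0) has no placed part ⇒ clear

+z: clear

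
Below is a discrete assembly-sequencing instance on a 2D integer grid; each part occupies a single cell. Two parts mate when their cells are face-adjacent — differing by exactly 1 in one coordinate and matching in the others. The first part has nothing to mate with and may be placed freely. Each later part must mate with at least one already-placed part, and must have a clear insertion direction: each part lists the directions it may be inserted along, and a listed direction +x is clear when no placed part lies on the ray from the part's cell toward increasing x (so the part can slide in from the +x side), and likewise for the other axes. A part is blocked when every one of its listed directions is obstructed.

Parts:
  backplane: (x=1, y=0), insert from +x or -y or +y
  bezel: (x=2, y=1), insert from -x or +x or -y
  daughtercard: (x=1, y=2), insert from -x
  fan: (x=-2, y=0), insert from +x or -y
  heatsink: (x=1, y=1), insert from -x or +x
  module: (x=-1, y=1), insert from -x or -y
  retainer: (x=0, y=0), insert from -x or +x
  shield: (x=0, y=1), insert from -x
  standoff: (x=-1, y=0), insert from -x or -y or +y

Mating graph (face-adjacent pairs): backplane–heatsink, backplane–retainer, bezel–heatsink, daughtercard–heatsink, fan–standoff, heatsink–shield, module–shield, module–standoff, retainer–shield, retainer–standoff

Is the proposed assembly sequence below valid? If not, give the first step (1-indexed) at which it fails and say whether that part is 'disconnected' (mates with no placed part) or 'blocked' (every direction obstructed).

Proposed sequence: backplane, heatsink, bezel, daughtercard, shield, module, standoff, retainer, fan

1. backplane@(1, 0) [+x clear] — {backplane}
2. heatsink@(1, 1) [-x clear] — {backplane, heatsink}
3. bezel@(2, 1) [+x clear] — {backplane, bezel, heatsink}
4. daughtercard@(1, 2) [-x clear] — {backplane, bezel, daughtercard, heatsink}
5. shield@(0, 1) [-x clear] — {backplane, bezel, daughtercard, heatsink, shield}
6. module@(-1, 1) [-x clear] — {backplane, bezel, daughtercard, heatsink, module, shield}
7. standoff@(-1, 0) [-x clear] — {backplane, bezel, daughtercard, heatsink, module, shield, standoff}
8. retainer@(0, 0) — -x/+x all obstructed ⇒ blocked

Invalid at step 8 (blocked)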